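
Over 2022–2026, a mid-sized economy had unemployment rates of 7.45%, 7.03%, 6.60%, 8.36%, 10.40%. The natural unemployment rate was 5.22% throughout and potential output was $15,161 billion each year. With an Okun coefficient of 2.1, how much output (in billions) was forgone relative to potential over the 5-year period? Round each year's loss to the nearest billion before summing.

$4,374 billion

Year 2022: gap = -2.1 × (7.45 - 5.22) = -4.683%, loss ≈ 15161 × 4.683/100 ≈ 710.
Year 2023: gap = -2.1 × (7.03 - 5.22) = -3.801%, loss ≈ 15161 × 3.801/100 ≈ 576.
Year 2024: gap = -2.1 × (6.6 - 5.22) = -2.898%, loss ≈ 15161 × 2.898/100 ≈ 439.
Year 2025: gap = -2.1 × (8.36 - 5.22) = -6.594%, loss ≈ 15161 × 6.594/100 ≈ 1000.
Year 2026: gap = -2.1 × (10.4 - 5.22) = -10.878%, loss ≈ 15161 × 10.878/100 ≈ 1649.
Total lost output = 710 + 576 + 439 + 1000 + 1649 = 4374 billion.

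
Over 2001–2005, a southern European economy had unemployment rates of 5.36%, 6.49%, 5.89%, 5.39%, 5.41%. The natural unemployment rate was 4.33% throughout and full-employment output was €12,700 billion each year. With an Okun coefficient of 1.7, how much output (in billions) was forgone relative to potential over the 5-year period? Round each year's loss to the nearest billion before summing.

€1,487 billion

Year 2001: gap = -1.7 × (5.36 - 4.33) = -1.751%, loss ≈ 12700 × 1.751/100 ≈ 222.
Year 2002: gap = -1.7 × (6.49 - 4.33) = -3.672%, loss ≈ 12700 × 3.672/100 ≈ 466.
Year 2003: gap = -1.7 × (5.89 - 4.33) = -2.652%, loss ≈ 12700 × 2.652/100 ≈ 337.
Year 2004: gap = -1.7 × (5.39 - 4.33) = -1.802%, loss ≈ 12700 × 1.802/100 ≈ 229.
Year 2005: gap = -1.7 × (5.41 - 4.33) = -1.836%, loss ≈ 12700 × 1.836/100 ≈ 233.
Total lost output = 222 + 466 + 337 + 229 + 233 = 1487 billion.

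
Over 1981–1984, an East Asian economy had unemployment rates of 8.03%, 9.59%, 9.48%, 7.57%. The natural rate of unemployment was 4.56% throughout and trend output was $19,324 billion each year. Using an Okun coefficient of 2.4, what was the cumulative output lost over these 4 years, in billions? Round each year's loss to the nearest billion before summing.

Year 1981: gap = -2.4 × (8.03 - 4.56) = -8.328%, loss ≈ 19324 × 8.328/100 ≈ 1609.
Year 1982: gap = -2.4 × (9.59 - 4.56) = -12.072%, loss ≈ 19324 × 12.072/100 ≈ 2333.
Year 1983: gap = -2.4 × (9.48 - 4.56) = -11.808%, loss ≈ 19324 × 11.808/100 ≈ 2282.
Year 1984: gap = -2.4 × (7.57 - 4.56) = -7.224%, loss ≈ 19324 × 7.224/100 ≈ 1396.
Total lost output = 1609 + 2333 + 2282 + 1396 = 7620 billion.

$7,620 billion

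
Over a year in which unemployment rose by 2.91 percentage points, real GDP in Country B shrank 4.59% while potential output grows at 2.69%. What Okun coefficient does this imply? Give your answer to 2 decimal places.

Growth form: g_Y = g_Y* - β × Δu, so β = (g_Y* - g_Y)/Δu.
β = (2.69 + 4.59)/2.91 = 7.28/2.91 = 2.50.

β ≈ 2.50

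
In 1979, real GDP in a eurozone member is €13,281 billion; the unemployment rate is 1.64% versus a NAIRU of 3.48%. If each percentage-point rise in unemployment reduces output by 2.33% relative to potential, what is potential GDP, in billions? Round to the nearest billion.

Unemployment gap = 1.64 - 3.48 = -1.84 points, so output gap = -2.33 × (-1.84) = 4.2872%.
Since Y = Y* × (1 + gap/100), Y* = 13281/1.042872 ≈ 12735 billion.

€12,735 billion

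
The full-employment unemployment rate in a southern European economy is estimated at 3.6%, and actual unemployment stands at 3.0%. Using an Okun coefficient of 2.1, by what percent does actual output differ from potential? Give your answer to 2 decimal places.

The unemployment gap is 3 - 3.6 = -0.6 percentage points.
Okun's law gives an output gap of -2.1 × (-0.6) = 1.26%, i.e. 1.26% above potential.

1.26%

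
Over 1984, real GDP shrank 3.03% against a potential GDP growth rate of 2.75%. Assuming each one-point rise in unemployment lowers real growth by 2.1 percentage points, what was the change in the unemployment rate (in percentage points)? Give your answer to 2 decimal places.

Growth-rate Okun's law: g_Y = g_Y* - β × Δu, so Δu = (g_Y* - g_Y)/β.
Δu = (2.75 + 3.03)/2.1 = 5.78/2.1 = 2.75 percentage points.

2.75 percentage points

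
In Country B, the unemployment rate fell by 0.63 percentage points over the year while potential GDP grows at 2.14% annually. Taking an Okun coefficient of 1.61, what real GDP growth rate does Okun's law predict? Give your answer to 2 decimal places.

Growth-rate Okun's law: g_Y = g_Y* - β × Δu.
g_Y = 2.14 - 1.61 × (-0.63) = 2.14 + 1.0143 = 3.1543%, i.e. 3.15% to 2 d.p.

3.15%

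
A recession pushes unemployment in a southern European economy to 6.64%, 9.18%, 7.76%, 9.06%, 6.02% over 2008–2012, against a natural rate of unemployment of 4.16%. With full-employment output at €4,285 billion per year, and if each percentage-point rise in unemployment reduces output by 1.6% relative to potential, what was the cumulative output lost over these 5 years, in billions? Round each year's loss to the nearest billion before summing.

Year 2008: gap = -1.6 × (6.64 - 4.16) = -3.968%, loss ≈ 4285 × 3.968/100 ≈ 170.
Year 2009: gap = -1.6 × (9.18 - 4.16) = -8.032%, loss ≈ 4285 × 8.032/100 ≈ 344.
Year 2010: gap = -1.6 × (7.76 - 4.16) = -5.76%, loss ≈ 4285 × 5.76/100 ≈ 247.
Year 2011: gap = -1.6 × (9.06 - 4.16) = -7.84%, loss ≈ 4285 × 7.84/100 ≈ 336.
Year 2012: gap = -1.6 × (6.02 - 4.16) = -2.976%, loss ≈ 4285 × 2.976/100 ≈ 128.
Total lost output = 170 + 344 + 247 + 336 + 128 = 1225 billion.

€1,225 billion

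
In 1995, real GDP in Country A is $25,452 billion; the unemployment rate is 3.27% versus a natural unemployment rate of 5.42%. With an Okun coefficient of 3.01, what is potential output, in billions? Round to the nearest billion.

Unemployment gap = 3.27 - 5.42 = -2.15 points, so output gap = -3.01 × (-2.15) = 6.4715%.
Since Y = Y* × (1 + gap/100), Y* = 25452/1.064715 ≈ 23905 billion.

$23,905 billion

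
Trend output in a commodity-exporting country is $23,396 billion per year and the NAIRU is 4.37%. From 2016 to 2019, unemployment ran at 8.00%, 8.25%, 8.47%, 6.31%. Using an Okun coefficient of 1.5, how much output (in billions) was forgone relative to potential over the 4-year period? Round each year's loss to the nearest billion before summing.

Year 2016: gap = -1.5 × (8 - 4.37) = -5.445%, loss ≈ 23396 × 5.445/100 ≈ 1274.
Year 2017: gap = -1.5 × (8.25 - 4.37) = -5.82%, loss ≈ 23396 × 5.82/100 ≈ 1362.
Year 2018: gap = -1.5 × (8.47 - 4.37) = -6.15%, loss ≈ 23396 × 6.15/100 ≈ 1439.
Year 2019: gap = -1.5 × (6.31 - 4.37) = -2.91%, loss ≈ 23396 × 2.91/100 ≈ 681.
Total lost output = 1274 + 1362 + 1439 + 681 = 4756 billion.

$4,756 billion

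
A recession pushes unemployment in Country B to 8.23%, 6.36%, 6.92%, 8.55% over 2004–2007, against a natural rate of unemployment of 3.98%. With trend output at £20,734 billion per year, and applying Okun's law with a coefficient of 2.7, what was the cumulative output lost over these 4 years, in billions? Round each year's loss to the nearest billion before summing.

Year 2004: gap = -2.7 × (8.23 - 3.98) = -11.475%, loss ≈ 20734 × 11.475/100 ≈ 2379.
Year 2005: gap = -2.7 × (6.36 - 3.98) = -6.426%, loss ≈ 20734 × 6.426/100 ≈ 1332.
Year 2006: gap = -2.7 × (6.92 - 3.98) = -7.938%, loss ≈ 20734 × 7.938/100 ≈ 1646.
Year 2007: gap = -2.7 × (8.55 - 3.98) = -12.339%, loss ≈ 20734 × 12.339/100 ≈ 2558.
Total lost output = 2379 + 1332 + 1646 + 2558 = 7915 billion.

£7,915 billion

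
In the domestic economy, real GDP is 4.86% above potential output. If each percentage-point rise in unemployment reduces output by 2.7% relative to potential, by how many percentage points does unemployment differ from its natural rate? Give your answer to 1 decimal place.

Okun's law: output gap = -β × (u - u*), so u - u* = -(output gap)/β.
u - u* = -(4.86)/2.7 = -1.8 percentage points.

-1.8 percentage points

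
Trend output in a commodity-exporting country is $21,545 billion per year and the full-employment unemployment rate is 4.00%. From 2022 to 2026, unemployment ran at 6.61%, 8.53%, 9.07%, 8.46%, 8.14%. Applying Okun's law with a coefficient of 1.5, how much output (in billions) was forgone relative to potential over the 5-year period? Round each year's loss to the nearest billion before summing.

Year 2022: gap = -1.5 × (6.61 - 4) = -3.915%, loss ≈ 21545 × 3.915/100 ≈ 843.
Year 2023: gap = -1.5 × (8.53 - 4) = -6.795%, loss ≈ 21545 × 6.795/100 ≈ 1464.
Year 2024: gap = -1.5 × (9.07 - 4) = -7.605%, loss ≈ 21545 × 7.605/100 ≈ 1638.
Year 2025: gap = -1.5 × (8.46 - 4) = -6.69%, loss ≈ 21545 × 6.69/100 ≈ 1441.
Year 2026: gap = -1.5 × (8.14 - 4) = -6.21%, loss ≈ 21545 × 6.21/100 ≈ 1338.
Total lost output = 843 + 1464 + 1638 + 1441 + 1338 = 6724 billion.

$6,724 billion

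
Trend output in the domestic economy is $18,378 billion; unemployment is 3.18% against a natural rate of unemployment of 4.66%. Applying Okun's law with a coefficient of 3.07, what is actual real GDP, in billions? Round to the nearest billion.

Unemployment gap = 3.18 - 4.66 = -1.48 points, so the output gap is -3.07 × (-1.48) = 4.5436%.
Actual GDP = 18378 × (1 + 4.5436/100) = 18378 × 1.045436 ≈ 19213 billion.

$19,213 billion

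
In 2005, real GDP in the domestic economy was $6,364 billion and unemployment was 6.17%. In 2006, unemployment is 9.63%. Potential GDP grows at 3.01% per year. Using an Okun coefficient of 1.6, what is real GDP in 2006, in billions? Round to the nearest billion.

$6,203 billion

Δu = 9.63 - 6.17 = 3.46 points.
Okun's law (growth form): g_Y = g_Y* - β × Δu = 3.01 - 1.6 × (3.46) = 3.01 - 5.536 = -2.526%.
Real GDP in the next year = 6364 × (1 - 2.526/100) = 6364 × 0.97474 ≈ 6203 billion.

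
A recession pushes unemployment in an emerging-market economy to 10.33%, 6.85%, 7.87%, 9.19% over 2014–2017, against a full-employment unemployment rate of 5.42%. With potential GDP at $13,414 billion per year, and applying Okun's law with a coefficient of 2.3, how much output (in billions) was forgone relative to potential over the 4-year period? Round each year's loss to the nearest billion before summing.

Year 2014: gap = -2.3 × (10.33 - 5.42) = -11.293%, loss ≈ 13414 × 11.293/100 ≈ 1515.
Year 2015: gap = -2.3 × (6.85 - 5.42) = -3.289%, loss ≈ 13414 × 3.289/100 ≈ 441.
Year 2016: gap = -2.3 × (7.87 - 5.42) = -5.635%, loss ≈ 13414 × 5.635/100 ≈ 756.
Year 2017: gap = -2.3 × (9.19 - 5.42) = -8.671%, loss ≈ 13414 × 8.671/100 ≈ 1163.
Total lost output = 1515 + 441 + 756 + 1163 = 3875 billion.

$3,875 billion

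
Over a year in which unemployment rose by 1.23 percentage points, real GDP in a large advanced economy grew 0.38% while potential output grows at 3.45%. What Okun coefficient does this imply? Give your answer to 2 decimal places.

Growth form: g_Y = g_Y* - β × Δu, so β = (g_Y* - g_Y)/Δu.
β = (3.45 - 0.38)/1.23 = 3.07/1.23 = 2.50.

β ≈ 2.50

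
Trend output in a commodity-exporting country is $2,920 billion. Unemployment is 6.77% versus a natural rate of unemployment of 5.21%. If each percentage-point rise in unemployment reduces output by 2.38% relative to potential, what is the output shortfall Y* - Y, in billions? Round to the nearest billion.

Output gap = -2.38 × (6.77 - 5.21) = -2.38 × 1.56 = -3.7128%.
Actual GDP ≈ 2920 × 0.962872 ≈ 2812 billion, so the shortfall is 2920 - 2812 = 108 billion.

$108 billion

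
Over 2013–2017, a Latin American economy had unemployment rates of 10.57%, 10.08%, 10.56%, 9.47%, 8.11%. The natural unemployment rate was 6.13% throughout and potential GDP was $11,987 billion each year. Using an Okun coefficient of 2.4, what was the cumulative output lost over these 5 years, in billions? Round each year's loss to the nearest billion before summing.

Year 2013: gap = -2.4 × (10.57 - 6.13) = -10.656%, loss ≈ 11987 × 10.656/100 ≈ 1277.
Year 2014: gap = -2.4 × (10.08 - 6.13) = -9.48%, loss ≈ 11987 × 9.48/100 ≈ 1136.
Year 2015: gap = -2.4 × (10.56 - 6.13) = -10.632%, loss ≈ 11987 × 10.632/100 ≈ 1274.
Year 2016: gap = -2.4 × (9.47 - 6.13) = -8.016%, loss ≈ 11987 × 8.016/100 ≈ 961.
Year 2017: gap = -2.4 × (8.11 - 6.13) = -4.752%, loss ≈ 11987 × 4.752/100 ≈ 570.
Total lost output = 1277 + 1136 + 1274 + 961 + 570 = 5218 billion.

$5,218 billion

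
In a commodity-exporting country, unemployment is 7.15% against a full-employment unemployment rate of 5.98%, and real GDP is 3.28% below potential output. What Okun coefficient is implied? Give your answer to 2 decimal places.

β ≈ 2.80

Okun's law: output gap = -β × (u - u*).
-3.28 = -β × (7.15 - 5.98) = -β × 1.17, so β = 3.28/1.17 = 2.80.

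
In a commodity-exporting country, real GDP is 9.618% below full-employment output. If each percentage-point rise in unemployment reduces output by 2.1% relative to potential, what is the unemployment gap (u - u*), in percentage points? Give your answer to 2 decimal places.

4.58 percentage points

Okun's law: output gap = -β × (u - u*), so u - u* = -(output gap)/β.
u - u* = -(-9.618)/2.1 = 4.58 percentage points.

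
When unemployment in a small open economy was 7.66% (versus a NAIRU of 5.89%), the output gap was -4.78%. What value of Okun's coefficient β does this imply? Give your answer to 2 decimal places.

Okun's law: output gap = -β × (u - u*).
-4.78 = -β × (7.66 - 5.89) = -β × 1.77, so β = 4.78/1.77 = 2.70.

β ≈ 2.70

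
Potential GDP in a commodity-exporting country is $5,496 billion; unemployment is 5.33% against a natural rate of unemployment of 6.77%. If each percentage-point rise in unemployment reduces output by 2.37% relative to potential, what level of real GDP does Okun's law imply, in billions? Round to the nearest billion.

Unemployment gap = 5.33 - 6.77 = -1.44 points, so the output gap is -2.37 × (-1.44) = 3.4128%.
Actual GDP = 5496 × (1 + 3.4128/100) = 5496 × 1.034128 ≈ 5684 billion.

$5,684 billion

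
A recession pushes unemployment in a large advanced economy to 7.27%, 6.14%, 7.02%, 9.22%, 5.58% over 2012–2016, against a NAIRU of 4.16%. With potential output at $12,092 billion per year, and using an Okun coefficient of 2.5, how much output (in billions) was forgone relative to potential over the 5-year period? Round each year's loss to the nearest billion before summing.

$4,363 billion

Year 2012: gap = -2.5 × (7.27 - 4.16) = -7.775%, loss ≈ 12092 × 7.775/100 ≈ 940.
Year 2013: gap = -2.5 × (6.14 - 4.16) = -4.95%, loss ≈ 12092 × 4.95/100 ≈ 599.
Year 2014: gap = -2.5 × (7.02 - 4.16) = -7.15%, loss ≈ 12092 × 7.15/100 ≈ 865.
Year 2015: gap = -2.5 × (9.22 - 4.16) = -12.65%, loss ≈ 12092 × 12.65/100 ≈ 1530.
Year 2016: gap = -2.5 × (5.58 - 4.16) = -3.55%, loss ≈ 12092 × 3.55/100 ≈ 429.
Total lost output = 940 + 599 + 865 + 1530 + 429 = 4363 billion.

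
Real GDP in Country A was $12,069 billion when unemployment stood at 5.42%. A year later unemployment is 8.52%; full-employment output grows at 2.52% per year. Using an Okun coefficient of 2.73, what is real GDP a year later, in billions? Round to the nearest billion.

$11,352 billion

Δu = 8.52 - 5.42 = 3.1 points.
Okun's law (growth form): g_Y = g_Y* - β × Δu = 2.52 - 2.73 × (3.10) = 2.52 - 8.463 = -5.943%.
Real GDP in the next year = 12069 × (1 - 5.943/100) = 12069 × 0.94057 ≈ 11352 billion.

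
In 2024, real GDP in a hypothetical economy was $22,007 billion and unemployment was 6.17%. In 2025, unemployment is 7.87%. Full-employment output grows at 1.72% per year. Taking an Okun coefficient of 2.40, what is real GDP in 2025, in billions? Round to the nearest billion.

$21,488 billion

Δu = 7.87 - 6.17 = 1.7 points.
Okun's law (growth form): g_Y = g_Y* - β × Δu = 1.72 - 2.40 × (1.70) = 1.72 - 4.08 = -2.36%.
Real GDP in the next year = 22007 × (1 - 2.36/100) = 22007 × 0.9764 ≈ 21488 billion.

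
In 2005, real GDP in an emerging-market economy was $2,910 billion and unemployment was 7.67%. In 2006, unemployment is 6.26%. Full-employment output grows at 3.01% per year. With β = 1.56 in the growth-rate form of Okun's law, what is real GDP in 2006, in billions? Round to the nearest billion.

$3,062 billion

Δu = 6.26 - 7.67 = -1.41 points.
Okun's law (growth form): g_Y = g_Y* - β × Δu = 3.01 - 1.56 × (-1.41) = 3.01 + 2.1996 = 5.2096%.
Real GDP in the next year = 2910 × (1 + 5.2096/100) = 2910 × 1.052096 ≈ 3062 billion.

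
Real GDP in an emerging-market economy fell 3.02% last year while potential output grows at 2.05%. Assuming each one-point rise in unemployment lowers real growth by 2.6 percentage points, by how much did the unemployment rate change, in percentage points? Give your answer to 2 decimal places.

1.95 percentage points

Growth-rate Okun's law: g_Y = g_Y* - β × Δu, so Δu = (g_Y* - g_Y)/β.
Δu = (2.05 + 3.02)/2.6 = 5.07/2.6 = 1.95 percentage points.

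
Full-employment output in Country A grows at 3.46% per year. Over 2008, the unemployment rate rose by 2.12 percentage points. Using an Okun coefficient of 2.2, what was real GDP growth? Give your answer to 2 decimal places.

Growth-rate Okun's law: g_Y = g_Y* - β × Δu.
g_Y = 3.46 - 2.2 × (2.12) = 3.46 - 4.664 = -1.204%, i.e. -1.20% to 2 d.p.

-1.20%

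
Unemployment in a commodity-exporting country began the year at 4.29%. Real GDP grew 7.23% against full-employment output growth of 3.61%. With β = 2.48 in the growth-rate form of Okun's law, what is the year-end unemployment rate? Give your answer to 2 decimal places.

Growth-rate Okun's law: g_Y = g_Y* - β × Δu, so Δu = (g_Y* - g_Y)/β.
Δu = (3.61 - 7.23)/2.48 = -3.62/2.48 = -1.46 percentage points.
Year-end unemployment = 4.29 - 1.46 = 2.83%.

2.83%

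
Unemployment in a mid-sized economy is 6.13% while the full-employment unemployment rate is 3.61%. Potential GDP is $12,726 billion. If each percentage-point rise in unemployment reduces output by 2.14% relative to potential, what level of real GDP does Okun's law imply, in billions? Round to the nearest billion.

Unemployment gap = 6.13 - 3.61 = 2.52 points, so the output gap is -2.14 × 2.52 = -5.3928%.
Actual GDP = 12726 × (1 - 5.3928/100) = 12726 × 0.946072 ≈ 12040 billion.

$12,040 billion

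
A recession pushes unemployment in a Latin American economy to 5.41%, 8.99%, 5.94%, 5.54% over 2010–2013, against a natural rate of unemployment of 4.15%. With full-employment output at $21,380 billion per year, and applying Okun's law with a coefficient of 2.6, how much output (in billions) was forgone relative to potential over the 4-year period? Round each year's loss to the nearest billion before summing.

Year 2010: gap = -2.6 × (5.41 - 4.15) = -3.276%, loss ≈ 21380 × 3.276/100 ≈ 700.
Year 2011: gap = -2.6 × (8.99 - 4.15) = -12.584%, loss ≈ 21380 × 12.584/100 ≈ 2690.
Year 2012: gap = -2.6 × (5.94 - 4.15) = -4.654%, loss ≈ 21380 × 4.654/100 ≈ 995.
Year 2013: gap = -2.6 × (5.54 - 4.15) = -3.614%, loss ≈ 21380 × 3.614/100 ≈ 773.
Total lost output = 700 + 2690 + 995 + 773 = 5158 billion.

$5,158 billion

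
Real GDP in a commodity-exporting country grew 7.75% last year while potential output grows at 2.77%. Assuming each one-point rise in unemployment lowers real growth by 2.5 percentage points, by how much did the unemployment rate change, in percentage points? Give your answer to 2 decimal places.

Growth-rate Okun's law: g_Y = g_Y* - β × Δu, so Δu = (g_Y* - g_Y)/β.
Δu = (2.77 - 7.75)/2.5 = -4.98/2.5 = -1.99 percentage points.

-1.99 percentage points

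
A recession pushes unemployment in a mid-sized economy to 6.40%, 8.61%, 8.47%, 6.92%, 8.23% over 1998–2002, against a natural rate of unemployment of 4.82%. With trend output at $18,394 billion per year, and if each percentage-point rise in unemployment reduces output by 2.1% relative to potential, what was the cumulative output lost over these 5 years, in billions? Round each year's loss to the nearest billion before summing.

Year 1998: gap = -2.1 × (6.4 - 4.82) = -3.318%, loss ≈ 18394 × 3.318/100 ≈ 610.
Year 1999: gap = -2.1 × (8.61 - 4.82) = -7.959%, loss ≈ 18394 × 7.959/100 ≈ 1464.
Year 2000: gap = -2.1 × (8.47 - 4.82) = -7.665%, loss ≈ 18394 × 7.665/100 ≈ 1410.
Year 2001: gap = -2.1 × (6.92 - 4.82) = -4.41%, loss ≈ 18394 × 4.41/100 ≈ 811.
Year 2002: gap = -2.1 × (8.23 - 4.82) = -7.161%, loss ≈ 18394 × 7.161/100 ≈ 1317.
Total lost output = 610 + 1464 + 1410 + 811 + 1317 = 5612 billion.

$5,612 billion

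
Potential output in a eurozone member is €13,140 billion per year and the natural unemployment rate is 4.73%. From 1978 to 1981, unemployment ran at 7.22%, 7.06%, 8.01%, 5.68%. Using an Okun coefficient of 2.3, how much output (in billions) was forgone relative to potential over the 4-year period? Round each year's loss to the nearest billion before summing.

Year 1978: gap = -2.3 × (7.22 - 4.73) = -5.727%, loss ≈ 13140 × 5.727/100 ≈ 753.
Year 1979: gap = -2.3 × (7.06 - 4.73) = -5.359%, loss ≈ 13140 × 5.359/100 ≈ 704.
Year 1980: gap = -2.3 × (8.01 - 4.73) = -7.544%, loss ≈ 13140 × 7.544/100 ≈ 991.
Year 1981: gap = -2.3 × (5.68 - 4.73) = -2.185%, loss ≈ 13140 × 2.185/100 ≈ 287.
Total lost output = 753 + 704 + 991 + 287 = 2735 billion.

€2,735 billion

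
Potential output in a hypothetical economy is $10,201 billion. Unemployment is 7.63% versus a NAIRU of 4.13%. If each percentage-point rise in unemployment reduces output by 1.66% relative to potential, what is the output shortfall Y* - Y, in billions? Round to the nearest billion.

Output gap = -1.66 × (7.63 - 4.13) = -1.66 × 3.5 = -5.81%.
Actual GDP ≈ 10201 × 0.9419 ≈ 9608 billion, so the shortfall is 10201 - 9608 = 593 billion.

$593 billion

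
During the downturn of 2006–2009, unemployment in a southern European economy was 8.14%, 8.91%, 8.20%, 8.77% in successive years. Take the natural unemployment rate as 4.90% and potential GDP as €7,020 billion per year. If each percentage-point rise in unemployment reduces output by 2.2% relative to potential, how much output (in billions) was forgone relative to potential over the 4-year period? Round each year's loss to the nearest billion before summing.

€2,227 billion

Year 2006: gap = -2.2 × (8.14 - 4.9) = -7.128%, loss ≈ 7020 × 7.128/100 ≈ 500.
Year 2007: gap = -2.2 × (8.91 - 4.9) = -8.822%, loss ≈ 7020 × 8.822/100 ≈ 619.
Year 2008: gap = -2.2 × (8.2 - 4.9) = -7.26%, loss ≈ 7020 × 7.26/100 ≈ 510.
Year 2009: gap = -2.2 × (8.77 - 4.9) = -8.514%, loss ≈ 7020 × 8.514/100 ≈ 598.
Total lost output = 500 + 619 + 510 + 598 = 2227 billion.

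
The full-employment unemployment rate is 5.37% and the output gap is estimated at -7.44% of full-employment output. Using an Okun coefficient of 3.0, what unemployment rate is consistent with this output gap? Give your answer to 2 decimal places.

7.85%

From Okun's law, u - u* = -(output gap)/β = -(-7.44)/3.0 = 2.48 points.
So u = 5.37 + 2.48 = 7.85%.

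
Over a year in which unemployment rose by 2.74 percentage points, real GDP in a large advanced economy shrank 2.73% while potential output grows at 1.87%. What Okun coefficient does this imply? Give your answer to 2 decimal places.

Growth form: g_Y = g_Y* - β × Δu, so β = (g_Y* - g_Y)/Δu.
β = (1.87 + 2.73)/2.74 = 4.6/2.74 = 1.68.

β ≈ 1.68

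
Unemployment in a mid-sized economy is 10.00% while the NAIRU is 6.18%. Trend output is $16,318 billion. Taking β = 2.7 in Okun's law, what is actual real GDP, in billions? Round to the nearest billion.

$14,635 billion

Unemployment gap = 10 - 6.18 = 3.82 points, so the output gap is -2.7 × 3.82 = -10.314%.
Actual GDP = 16318 × (1 - 10.314/100) = 16318 × 0.89686 ≈ 14635 billion.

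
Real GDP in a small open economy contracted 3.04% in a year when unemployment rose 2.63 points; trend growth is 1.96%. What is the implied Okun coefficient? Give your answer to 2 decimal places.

Growth form: g_Y = g_Y* - β × Δu, so β = (g_Y* - g_Y)/Δu.
β = (1.96 + 3.04)/2.63 = 5/2.63 = 1.90.

β ≈ 1.90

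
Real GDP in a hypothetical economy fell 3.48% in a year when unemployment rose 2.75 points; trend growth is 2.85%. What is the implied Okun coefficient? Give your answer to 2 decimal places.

β ≈ 2.30

Growth form: g_Y = g_Y* - β × Δu, so β = (g_Y* - g_Y)/Δu.
β = (2.85 + 3.48)/2.75 = 6.33/2.75 = 2.30.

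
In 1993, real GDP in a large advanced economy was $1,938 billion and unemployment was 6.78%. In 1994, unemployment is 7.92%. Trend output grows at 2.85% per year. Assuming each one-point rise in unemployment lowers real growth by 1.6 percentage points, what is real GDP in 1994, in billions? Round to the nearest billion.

$1,958 billion

Δu = 7.92 - 6.78 = 1.14 points.
Okun's law (growth form): g_Y = g_Y* - β × Δu = 2.85 - 1.6 × (1.14) = 2.85 - 1.824 = 1.026%.
Real GDP in the next year = 1938 × (1 + 1.026/100) = 1938 × 1.01026 ≈ 1958 billion.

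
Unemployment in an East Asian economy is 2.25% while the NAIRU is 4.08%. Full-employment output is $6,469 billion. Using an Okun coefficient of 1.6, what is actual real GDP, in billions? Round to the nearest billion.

Unemployment gap = 2.25 - 4.08 = -1.83 points, so the output gap is -1.6 × (-1.83) = 2.928%.
Actual GDP = 6469 × (1 + 2.928/100) = 6469 × 1.02928 ≈ 6658 billion.

$6,658 billion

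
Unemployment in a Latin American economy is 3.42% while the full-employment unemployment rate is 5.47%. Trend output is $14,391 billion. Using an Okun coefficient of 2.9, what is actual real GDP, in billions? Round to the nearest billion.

$15,247 billion

Unemployment gap = 3.42 - 5.47 = -2.05 points, so the output gap is -2.9 × (-2.05) = 5.945%.
Actual GDP = 14391 × (1 + 5.945/100) = 14391 × 1.05945 ≈ 15247 billion.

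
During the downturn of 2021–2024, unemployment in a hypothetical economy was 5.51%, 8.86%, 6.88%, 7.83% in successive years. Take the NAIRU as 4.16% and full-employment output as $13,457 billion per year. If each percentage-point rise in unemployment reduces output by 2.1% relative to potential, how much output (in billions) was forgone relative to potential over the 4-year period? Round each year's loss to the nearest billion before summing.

Year 2021: gap = -2.1 × (5.51 - 4.16) = -2.835%, loss ≈ 13457 × 2.835/100 ≈ 382.
Year 2022: gap = -2.1 × (8.86 - 4.16) = -9.87%, loss ≈ 13457 × 9.87/100 ≈ 1328.
Year 2023: gap = -2.1 × (6.88 - 4.16) = -5.712%, loss ≈ 13457 × 5.712/100 ≈ 769.
Year 2024: gap = -2.1 × (7.83 - 4.16) = -7.707%, loss ≈ 13457 × 7.707/100 ≈ 1037.
Total lost output = 382 + 1328 + 769 + 1037 = 3516 billion.

$3,516 billion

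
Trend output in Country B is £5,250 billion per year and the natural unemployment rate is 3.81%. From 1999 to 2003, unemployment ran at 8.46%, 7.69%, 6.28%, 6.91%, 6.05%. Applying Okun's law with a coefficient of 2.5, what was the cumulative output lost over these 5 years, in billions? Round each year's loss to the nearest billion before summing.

Year 1999: gap = -2.5 × (8.46 - 3.81) = -11.625%, loss ≈ 5250 × 11.625/100 ≈ 610.
Year 2000: gap = -2.5 × (7.69 - 3.81) = -9.7%, loss ≈ 5250 × 9.7/100 ≈ 509.
Year 2001: gap = -2.5 × (6.28 - 3.81) = -6.175%, loss ≈ 5250 × 6.175/100 ≈ 324.
Year 2002: gap = -2.5 × (6.91 - 3.81) = -7.75%, loss ≈ 5250 × 7.75/100 ≈ 407.
Year 2003: gap = -2.5 × (6.05 - 3.81) = -5.6%, loss ≈ 5250 × 5.6/100 ≈ 294.
Total lost output = 610 + 509 + 324 + 407 + 294 = 2144 billion.

£2,144 billion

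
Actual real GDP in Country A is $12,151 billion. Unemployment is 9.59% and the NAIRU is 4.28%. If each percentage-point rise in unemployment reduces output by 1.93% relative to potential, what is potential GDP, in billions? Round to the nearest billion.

$13,538 billion

Unemployment gap = 9.59 - 4.28 = 5.31 points, so output gap = -1.93 × 5.31 = -10.2483%.
Since Y = Y* × (1 + gap/100), Y* = 12151/0.897517 ≈ 13538 billion.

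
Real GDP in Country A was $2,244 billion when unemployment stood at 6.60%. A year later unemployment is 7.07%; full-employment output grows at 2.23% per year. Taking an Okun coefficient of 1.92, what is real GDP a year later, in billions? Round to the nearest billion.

Δu = 7.07 - 6.6 = 0.47 points.
Okun's law (growth form): g_Y = g_Y* - β × Δu = 2.23 - 1.92 × (0.47) = 2.23 - 0.9024 = 1.3276%.
Real GDP in the next year = 2244 × (1 + 1.3276/100) = 2244 × 1.013276 ≈ 2274 billion.

$2,274 billion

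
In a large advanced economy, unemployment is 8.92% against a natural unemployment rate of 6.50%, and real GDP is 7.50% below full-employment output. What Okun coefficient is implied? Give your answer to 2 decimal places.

β ≈ 3.10

Okun's law: output gap = -β × (u - u*).
-7.50 = -β × (8.92 - 6.5) = -β × 2.42, so β = 7.5/2.42 = 3.10.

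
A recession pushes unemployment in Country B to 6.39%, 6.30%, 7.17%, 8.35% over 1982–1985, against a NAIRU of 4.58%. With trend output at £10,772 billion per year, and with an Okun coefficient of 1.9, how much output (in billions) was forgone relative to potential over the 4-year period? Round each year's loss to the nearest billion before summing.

£2,024 billion

Year 1982: gap = -1.9 × (6.39 - 4.58) = -3.439%, loss ≈ 10772 × 3.439/100 ≈ 370.
Year 1983: gap = -1.9 × (6.3 - 4.58) = -3.268%, loss ≈ 10772 × 3.268/100 ≈ 352.
Year 1984: gap = -1.9 × (7.17 - 4.58) = -4.921%, loss ≈ 10772 × 4.921/100 ≈ 530.
Year 1985: gap = -1.9 × (8.35 - 4.58) = -7.163%, loss ≈ 10772 × 7.163/100 ≈ 772.
Total lost output = 370 + 352 + 530 + 772 = 2024 billion.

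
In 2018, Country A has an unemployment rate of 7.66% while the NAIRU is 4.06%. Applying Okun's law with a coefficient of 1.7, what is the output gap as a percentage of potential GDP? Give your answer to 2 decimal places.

-6.12%

The unemployment gap is 7.66 - 4.06 = 3.6 percentage points.
Okun's law gives an output gap of -1.7 × 3.6 = -6.12%, i.e. 6.12% below potential.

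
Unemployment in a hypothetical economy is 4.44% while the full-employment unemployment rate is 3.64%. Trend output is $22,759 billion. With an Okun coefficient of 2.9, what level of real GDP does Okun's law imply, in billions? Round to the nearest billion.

Unemployment gap = 4.44 - 3.64 = 0.8 points, so the output gap is -2.9 × 0.8 = -2.32%.
Actual GDP = 22759 × (1 - 2.32/100) = 22759 × 0.9768 ≈ 22231 billion.

$22,231 billion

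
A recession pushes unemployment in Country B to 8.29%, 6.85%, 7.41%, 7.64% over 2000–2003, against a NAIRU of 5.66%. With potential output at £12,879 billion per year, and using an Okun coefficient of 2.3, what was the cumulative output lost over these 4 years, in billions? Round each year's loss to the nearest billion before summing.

Year 2000: gap = -2.3 × (8.29 - 5.66) = -6.049%, loss ≈ 12879 × 6.049/100 ≈ 779.
Year 2001: gap = -2.3 × (6.85 - 5.66) = -2.737%, loss ≈ 12879 × 2.737/100 ≈ 352.
Year 2002: gap = -2.3 × (7.41 - 5.66) = -4.025%, loss ≈ 12879 × 4.025/100 ≈ 518.
Year 2003: gap = -2.3 × (7.64 - 5.66) = -4.554%, loss ≈ 12879 × 4.554/100 ≈ 587.
Total lost output = 779 + 352 + 518 + 587 = 2236 billion.

£2,236 billion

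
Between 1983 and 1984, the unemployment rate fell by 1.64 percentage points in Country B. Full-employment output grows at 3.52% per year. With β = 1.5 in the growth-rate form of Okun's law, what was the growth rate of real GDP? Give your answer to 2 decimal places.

5.98%

Growth-rate Okun's law: g_Y = g_Y* - β × Δu.
g_Y = 3.52 - 1.5 × (-1.64) = 3.52 + 2.46 = 5.98%, i.e. 5.98% to 2 d.p.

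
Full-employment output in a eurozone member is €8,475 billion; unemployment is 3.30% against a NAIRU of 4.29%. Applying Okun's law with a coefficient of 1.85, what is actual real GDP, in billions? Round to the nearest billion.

Unemployment gap = 3.3 - 4.29 = -0.99 points, so the output gap is -1.85 × (-0.99) = 1.8315%.
Actual GDP = 8475 × (1 + 1.8315/100) = 8475 × 1.018315 ≈ 8630 billion.

€8,630 billion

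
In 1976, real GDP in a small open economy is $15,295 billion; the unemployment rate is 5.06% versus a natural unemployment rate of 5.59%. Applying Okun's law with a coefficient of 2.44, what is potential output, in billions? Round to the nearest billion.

Unemployment gap = 5.06 - 5.59 = -0.53 points, so output gap = -2.44 × (-0.53) = 1.2932%.
Since Y = Y* × (1 + gap/100), Y* = 15295/1.012932 ≈ 15100 billion.

$15,100 billion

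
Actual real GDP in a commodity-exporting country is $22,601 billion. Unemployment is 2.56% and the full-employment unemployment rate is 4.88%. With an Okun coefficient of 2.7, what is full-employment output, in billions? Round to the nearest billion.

$21,269 billion

Unemployment gap = 2.56 - 4.88 = -2.32 points, so output gap = -2.7 × (-2.32) = 6.264%.
Since Y = Y* × (1 + gap/100), Y* = 22601/1.06264 ≈ 21269 billion.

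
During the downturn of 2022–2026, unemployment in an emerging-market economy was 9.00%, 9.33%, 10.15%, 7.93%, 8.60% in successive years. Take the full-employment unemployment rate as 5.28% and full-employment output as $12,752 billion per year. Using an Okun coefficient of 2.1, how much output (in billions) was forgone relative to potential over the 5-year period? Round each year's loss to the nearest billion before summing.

$4,984 billion

Year 2022: gap = -2.1 × (9 - 5.28) = -7.812%, loss ≈ 12752 × 7.812/100 ≈ 996.
Year 2023: gap = -2.1 × (9.33 - 5.28) = -8.505%, loss ≈ 12752 × 8.505/100 ≈ 1085.
Year 2024: gap = -2.1 × (10.15 - 5.28) = -10.227%, loss ≈ 12752 × 10.227/100 ≈ 1304.
Year 2025: gap = -2.1 × (7.93 - 5.28) = -5.565%, loss ≈ 12752 × 5.565/100 ≈ 710.
Year 2026: gap = -2.1 × (8.6 - 5.28) = -6.972%, loss ≈ 12752 × 6.972/100 ≈ 889.
Total lost output = 996 + 1085 + 1304 + 710 + 889 = 4984 billion.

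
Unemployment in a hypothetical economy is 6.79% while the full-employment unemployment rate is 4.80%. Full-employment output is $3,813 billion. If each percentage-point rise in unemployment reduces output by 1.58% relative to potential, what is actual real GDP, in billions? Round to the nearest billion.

Unemployment gap = 6.79 - 4.8 = 1.99 points, so the output gap is -1.58 × 1.99 = -3.1442%.
Actual GDP = 3813 × (1 - 3.1442/100) = 3813 × 0.968558 ≈ 3693 billion.

$3,693 billion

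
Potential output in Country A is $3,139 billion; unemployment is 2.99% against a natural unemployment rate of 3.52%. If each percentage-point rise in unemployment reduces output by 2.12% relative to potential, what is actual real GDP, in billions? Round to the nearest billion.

$3,174 billion

Unemployment gap = 2.99 - 3.52 = -0.53 points, so the output gap is -2.12 × (-0.53) = 1.1236%.
Actual GDP = 3139 × (1 + 1.1236/100) = 3139 × 1.011236 ≈ 3174 billion.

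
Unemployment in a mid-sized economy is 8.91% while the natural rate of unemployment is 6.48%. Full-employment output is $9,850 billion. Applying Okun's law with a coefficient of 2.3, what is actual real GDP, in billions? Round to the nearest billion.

Unemployment gap = 8.91 - 6.48 = 2.43 points, so the output gap is -2.3 × 2.43 = -5.589%.
Actual GDP = 9850 × (1 - 5.589/100) = 9850 × 0.94411 ≈ 9299 billion.

$9,299 billion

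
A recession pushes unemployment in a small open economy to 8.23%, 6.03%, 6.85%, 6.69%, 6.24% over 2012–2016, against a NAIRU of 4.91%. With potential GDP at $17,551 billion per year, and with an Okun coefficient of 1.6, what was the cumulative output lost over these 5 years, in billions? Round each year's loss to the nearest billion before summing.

Year 2012: gap = -1.6 × (8.23 - 4.91) = -5.312%, loss ≈ 17551 × 5.312/100 ≈ 932.
Year 2013: gap = -1.6 × (6.03 - 4.91) = -1.792%, loss ≈ 17551 × 1.792/100 ≈ 315.
Year 2014: gap = -1.6 × (6.85 - 4.91) = -3.104%, loss ≈ 17551 × 3.104/100 ≈ 545.
Year 2015: gap = -1.6 × (6.69 - 4.91) = -2.848%, loss ≈ 17551 × 2.848/100 ≈ 500.
Year 2016: gap = -1.6 × (6.24 - 4.91) = -2.128%, loss ≈ 17551 × 2.128/100 ≈ 373.
Total lost output = 932 + 315 + 545 + 500 + 373 = 2665 billion.

$2,665 billion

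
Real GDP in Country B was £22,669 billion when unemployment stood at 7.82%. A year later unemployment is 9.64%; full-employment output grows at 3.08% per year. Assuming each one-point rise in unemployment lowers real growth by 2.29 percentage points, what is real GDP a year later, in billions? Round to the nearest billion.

£22,422 billion

Δu = 9.64 - 7.82 = 1.82 points.
Okun's law (growth form): g_Y = g_Y* - β × Δu = 3.08 - 2.29 × (1.82) = 3.08 - 4.1678 = -1.0878%.
Real GDP in the next year = 22669 × (1 - 1.0878/100) = 22669 × 0.989122 ≈ 22422 billion.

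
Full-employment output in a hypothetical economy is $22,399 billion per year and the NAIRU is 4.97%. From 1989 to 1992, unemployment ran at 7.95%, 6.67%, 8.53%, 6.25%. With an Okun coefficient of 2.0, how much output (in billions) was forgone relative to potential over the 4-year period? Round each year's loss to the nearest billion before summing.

$4,265 billion

Year 1989: gap = -2.0 × (7.95 - 4.97) = -5.96%, loss ≈ 22399 × 5.96/100 ≈ 1335.
Year 1990: gap = -2.0 × (6.67 - 4.97) = -3.4%, loss ≈ 22399 × 3.4/100 ≈ 762.
Year 1991: gap = -2.0 × (8.53 - 4.97) = -7.12%, loss ≈ 22399 × 7.12/100 ≈ 1595.
Year 1992: gap = -2.0 × (6.25 - 4.97) = -2.56%, loss ≈ 22399 × 2.56/100 ≈ 573.
Total lost output = 1335 + 762 + 1595 + 573 = 4265 billion.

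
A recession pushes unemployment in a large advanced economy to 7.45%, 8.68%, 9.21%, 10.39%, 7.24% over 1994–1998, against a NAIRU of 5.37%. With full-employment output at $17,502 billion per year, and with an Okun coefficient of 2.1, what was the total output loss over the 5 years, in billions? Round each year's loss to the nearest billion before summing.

Year 1994: gap = -2.1 × (7.45 - 5.37) = -4.368%, loss ≈ 17502 × 4.368/100 ≈ 764.
Year 1995: gap = -2.1 × (8.68 - 5.37) = -6.951%, loss ≈ 17502 × 6.951/100 ≈ 1217.
Year 1996: gap = -2.1 × (9.21 - 5.37) = -8.064%, loss ≈ 17502 × 8.064/100 ≈ 1411.
Year 1997: gap = -2.1 × (10.39 - 5.37) = -10.542%, loss ≈ 17502 × 10.542/100 ≈ 1845.
Year 1998: gap = -2.1 × (7.24 - 5.37) = -3.927%, loss ≈ 17502 × 3.927/100 ≈ 687.
Total lost output = 764 + 1217 + 1411 + 1845 + 687 = 5924 billion.

$5,924 billion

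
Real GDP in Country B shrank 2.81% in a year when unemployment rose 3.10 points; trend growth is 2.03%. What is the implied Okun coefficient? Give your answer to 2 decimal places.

Growth form: g_Y = g_Y* - β × Δu, so β = (g_Y* - g_Y)/Δu.
β = (2.03 + 2.81)/3.10 = 4.84/3.10 = 1.56.

β ≈ 1.56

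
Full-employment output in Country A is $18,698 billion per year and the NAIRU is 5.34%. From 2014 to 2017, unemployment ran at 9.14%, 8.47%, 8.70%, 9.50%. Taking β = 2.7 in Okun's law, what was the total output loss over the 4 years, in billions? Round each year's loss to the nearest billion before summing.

Year 2014: gap = -2.7 × (9.14 - 5.34) = -10.26%, loss ≈ 18698 × 10.26/100 ≈ 1918.
Year 2015: gap = -2.7 × (8.47 - 5.34) = -8.451%, loss ≈ 18698 × 8.451/100 ≈ 1580.
Year 2016: gap = -2.7 × (8.7 - 5.34) = -9.072%, loss ≈ 18698 × 9.072/100 ≈ 1696.
Year 2017: gap = -2.7 × (9.5 - 5.34) = -11.232%, loss ≈ 18698 × 11.232/100 ≈ 2100.
Total lost output = 1918 + 1580 + 1696 + 2100 = 7294 billion.

$7,294 billion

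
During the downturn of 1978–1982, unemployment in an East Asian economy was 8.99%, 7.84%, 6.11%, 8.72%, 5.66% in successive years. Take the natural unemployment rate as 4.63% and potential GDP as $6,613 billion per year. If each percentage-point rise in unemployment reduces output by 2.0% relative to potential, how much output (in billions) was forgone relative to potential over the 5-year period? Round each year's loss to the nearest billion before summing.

$1,875 billion

Year 1978: gap = -2.0 × (8.99 - 4.63) = -8.72%, loss ≈ 6613 × 8.72/100 ≈ 577.
Year 1979: gap = -2.0 × (7.84 - 4.63) = -6.42%, loss ≈ 6613 × 6.42/100 ≈ 425.
Year 1980: gap = -2.0 × (6.11 - 4.63) = -2.96%, loss ≈ 6613 × 2.96/100 ≈ 196.
Year 1981: gap = -2.0 × (8.72 - 4.63) = -8.18%, loss ≈ 6613 × 8.18/100 ≈ 541.
Year 1982: gap = -2.0 × (5.66 - 4.63) = -2.06%, loss ≈ 6613 × 2.06/100 ≈ 136.
Total lost output = 577 + 425 + 196 + 541 + 136 = 1875 billion.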